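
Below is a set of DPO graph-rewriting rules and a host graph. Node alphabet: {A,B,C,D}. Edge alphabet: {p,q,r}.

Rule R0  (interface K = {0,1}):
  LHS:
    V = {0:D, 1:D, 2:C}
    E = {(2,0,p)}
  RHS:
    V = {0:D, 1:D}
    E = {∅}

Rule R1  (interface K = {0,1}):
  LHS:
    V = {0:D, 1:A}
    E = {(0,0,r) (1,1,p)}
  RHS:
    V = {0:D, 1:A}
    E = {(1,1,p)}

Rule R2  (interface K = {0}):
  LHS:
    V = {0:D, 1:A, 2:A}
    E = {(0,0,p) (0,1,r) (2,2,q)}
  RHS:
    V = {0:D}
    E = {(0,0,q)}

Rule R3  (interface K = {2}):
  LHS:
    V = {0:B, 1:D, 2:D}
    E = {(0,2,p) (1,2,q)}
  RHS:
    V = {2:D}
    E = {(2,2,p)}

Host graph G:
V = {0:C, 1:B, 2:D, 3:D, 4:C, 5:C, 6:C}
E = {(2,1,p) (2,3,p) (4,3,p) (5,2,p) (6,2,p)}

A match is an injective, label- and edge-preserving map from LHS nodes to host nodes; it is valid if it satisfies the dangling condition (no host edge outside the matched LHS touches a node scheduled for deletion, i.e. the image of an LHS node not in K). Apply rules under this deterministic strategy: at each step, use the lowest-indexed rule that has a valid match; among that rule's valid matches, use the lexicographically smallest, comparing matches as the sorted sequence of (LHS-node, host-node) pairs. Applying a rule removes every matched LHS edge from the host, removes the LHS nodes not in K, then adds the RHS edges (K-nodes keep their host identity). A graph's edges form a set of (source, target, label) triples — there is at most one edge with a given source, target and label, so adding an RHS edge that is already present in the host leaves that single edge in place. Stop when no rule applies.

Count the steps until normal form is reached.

Answer: 3

Derivation:
[0] host  ⇒  7 nodes, 5 edges  {2-p->1 2-p->3 4-p->3 5-p->2 6-p->2}
[1] R0 @ {0↦2, 1↦3, 2↦5}  ⇒  6 nodes, 4 edges  {2-p->1 2-p->3 4-p->3 6-p->2}
[2] R0 @ {0↦2, 1↦3, 2↦6}  ⇒  5 nodes, 3 edges  {2-p->1 2-p->3 4-p->3}
[3] R0 @ {0↦3, 1↦2, 2↦4}  ⇒  4 nodes, 2 edges  {2-p->1 2-p->3}
halt: no rule applies after step 3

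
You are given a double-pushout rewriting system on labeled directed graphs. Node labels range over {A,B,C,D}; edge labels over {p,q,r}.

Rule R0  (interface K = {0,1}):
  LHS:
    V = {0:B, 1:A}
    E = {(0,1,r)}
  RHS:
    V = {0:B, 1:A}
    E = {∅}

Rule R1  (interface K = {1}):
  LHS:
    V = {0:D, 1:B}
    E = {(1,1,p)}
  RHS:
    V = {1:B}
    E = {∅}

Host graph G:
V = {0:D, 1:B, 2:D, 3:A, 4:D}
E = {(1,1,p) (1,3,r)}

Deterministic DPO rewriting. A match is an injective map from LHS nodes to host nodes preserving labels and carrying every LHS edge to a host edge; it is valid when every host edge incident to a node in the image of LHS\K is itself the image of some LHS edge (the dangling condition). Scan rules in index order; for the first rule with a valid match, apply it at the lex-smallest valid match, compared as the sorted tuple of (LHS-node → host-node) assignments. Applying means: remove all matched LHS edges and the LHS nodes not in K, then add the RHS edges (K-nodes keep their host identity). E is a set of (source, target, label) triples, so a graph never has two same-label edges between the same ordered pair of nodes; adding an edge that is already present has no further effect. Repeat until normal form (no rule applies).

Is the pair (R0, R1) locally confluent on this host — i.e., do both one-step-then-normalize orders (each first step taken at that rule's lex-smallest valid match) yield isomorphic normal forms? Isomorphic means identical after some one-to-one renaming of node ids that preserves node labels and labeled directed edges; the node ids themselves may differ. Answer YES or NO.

branch R0-first: apply at {0↦1, 1↦3} → |E|=1, then 1 more step(s) → NF |V|=4 |E|=0 V={1:B, 2:D, 3:A, 4:D} E=∅
branch R1-first: apply at {0↦0, 1↦1} → |E|=1, then 1 more step(s) → NF |V|=4 |E|=0 V={1:B, 2:D, 3:A, 4:D} E=∅
graphs isomorphic (equal up to label-preserving node renaming)

Answer: YES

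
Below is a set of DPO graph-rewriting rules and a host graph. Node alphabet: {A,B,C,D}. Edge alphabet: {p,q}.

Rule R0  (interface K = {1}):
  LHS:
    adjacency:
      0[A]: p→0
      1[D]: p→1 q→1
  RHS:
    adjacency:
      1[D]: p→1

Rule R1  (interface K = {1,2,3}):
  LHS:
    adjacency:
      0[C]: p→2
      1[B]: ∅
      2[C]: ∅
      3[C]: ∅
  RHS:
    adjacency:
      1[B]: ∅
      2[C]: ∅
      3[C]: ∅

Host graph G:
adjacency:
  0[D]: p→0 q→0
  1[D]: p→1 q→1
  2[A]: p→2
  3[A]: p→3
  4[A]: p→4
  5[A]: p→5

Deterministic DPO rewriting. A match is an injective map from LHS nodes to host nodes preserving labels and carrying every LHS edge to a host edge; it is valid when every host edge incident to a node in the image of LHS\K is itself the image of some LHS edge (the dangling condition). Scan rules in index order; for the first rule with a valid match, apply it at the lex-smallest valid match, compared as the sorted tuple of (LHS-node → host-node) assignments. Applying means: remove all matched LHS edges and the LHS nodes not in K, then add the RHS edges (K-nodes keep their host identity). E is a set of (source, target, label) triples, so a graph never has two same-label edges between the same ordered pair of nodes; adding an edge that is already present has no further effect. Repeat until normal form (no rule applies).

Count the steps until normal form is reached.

initial: |V|=6 |E|=8  E = 0-p->0 0-q->0 1-p->1 1-q->1 2-p->2 3-p->3 4-p->4 5-p->5
step 1: apply R0 at {0↦2, 1↦0}  → |V|=5 |E|=6  E = 0-p->0 1-p->1 1-q->1 3-p->3 4-p->4 5-p->5
step 2: apply R0 at {0↦3, 1↦1}  → |V|=4 |E|=4  E = 0-p->0 1-p->1 4-p->4 5-p->5
final graph: no rule applies after step 2

Answer: 2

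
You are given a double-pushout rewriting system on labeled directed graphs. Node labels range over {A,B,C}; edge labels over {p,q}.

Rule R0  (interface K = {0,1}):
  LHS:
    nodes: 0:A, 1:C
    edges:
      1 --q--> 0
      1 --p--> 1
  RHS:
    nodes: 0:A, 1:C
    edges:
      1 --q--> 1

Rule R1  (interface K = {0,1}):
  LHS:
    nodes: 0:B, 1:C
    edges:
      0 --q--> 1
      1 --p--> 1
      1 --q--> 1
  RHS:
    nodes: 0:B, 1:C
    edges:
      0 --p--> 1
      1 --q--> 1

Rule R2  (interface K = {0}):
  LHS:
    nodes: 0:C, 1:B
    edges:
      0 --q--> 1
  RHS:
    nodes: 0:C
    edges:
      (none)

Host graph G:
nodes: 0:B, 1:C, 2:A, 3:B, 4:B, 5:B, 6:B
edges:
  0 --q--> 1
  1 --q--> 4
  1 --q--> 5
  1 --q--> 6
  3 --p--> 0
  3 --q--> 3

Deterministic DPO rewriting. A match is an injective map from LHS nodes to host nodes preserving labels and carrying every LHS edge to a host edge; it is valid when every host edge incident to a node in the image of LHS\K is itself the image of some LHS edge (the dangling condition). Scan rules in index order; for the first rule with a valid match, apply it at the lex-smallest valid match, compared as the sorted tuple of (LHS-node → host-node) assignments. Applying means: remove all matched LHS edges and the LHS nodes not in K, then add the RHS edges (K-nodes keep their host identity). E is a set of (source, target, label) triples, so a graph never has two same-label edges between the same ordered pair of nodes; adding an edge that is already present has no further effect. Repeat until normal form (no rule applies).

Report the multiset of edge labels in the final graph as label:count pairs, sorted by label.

start.  V:7 E:6  edges: 0-q->1 1-q->4 1-q->5 1-q->6 3-p->0 3-q->3
1. fire R2 via {0↦1, 1↦4}  →  V:6 E:5  edges: 0-q->1 1-q->5 1-q->6 3-p->0 3-q->3
2. fire R2 via {0↦1, 1↦5}  →  V:5 E:4  edges: 0-q->1 1-q->6 3-p->0 3-q->3
3. fire R2 via {0↦1, 1↦6}  →  V:4 E:3  edges: 0-q->1 3-p->0 3-q->3
normal form: no rule applies after step 3
NF edges: [(0, 1, 'q'), (3, 0, 'p'), (3, 3, 'q')]

Answer: p:1 q:2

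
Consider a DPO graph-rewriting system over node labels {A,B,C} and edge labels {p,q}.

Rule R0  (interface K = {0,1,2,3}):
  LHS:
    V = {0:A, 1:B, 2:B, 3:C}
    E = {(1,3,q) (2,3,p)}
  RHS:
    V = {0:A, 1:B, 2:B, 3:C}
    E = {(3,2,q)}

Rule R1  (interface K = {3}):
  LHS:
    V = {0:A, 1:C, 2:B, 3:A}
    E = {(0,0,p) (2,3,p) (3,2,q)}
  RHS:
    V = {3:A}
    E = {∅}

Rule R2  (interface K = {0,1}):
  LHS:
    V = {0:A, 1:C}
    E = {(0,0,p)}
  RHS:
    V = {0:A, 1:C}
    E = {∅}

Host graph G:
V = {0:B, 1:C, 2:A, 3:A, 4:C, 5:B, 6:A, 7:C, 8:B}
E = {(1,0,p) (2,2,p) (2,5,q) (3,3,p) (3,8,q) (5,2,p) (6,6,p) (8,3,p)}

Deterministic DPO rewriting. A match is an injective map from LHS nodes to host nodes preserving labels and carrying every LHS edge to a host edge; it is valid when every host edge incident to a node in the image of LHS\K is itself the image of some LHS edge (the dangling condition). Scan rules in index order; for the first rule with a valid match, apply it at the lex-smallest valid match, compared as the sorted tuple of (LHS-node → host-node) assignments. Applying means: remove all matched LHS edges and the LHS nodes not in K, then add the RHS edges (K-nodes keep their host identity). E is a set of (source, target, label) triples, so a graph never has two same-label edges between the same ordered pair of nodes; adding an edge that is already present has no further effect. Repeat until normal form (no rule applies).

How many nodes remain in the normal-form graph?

start.  V:9 E:8  edges: 1-p->0 2-p->2 2-q->5 3-p->3 3-q->8 5-p->2 6-p->6 8-p->3
1. fire R1 via {0↦6, 1↦4, 2↦5, 3↦2}  →  V:6 E:5  edges: 1-p->0 2-p->2 3-p->3 3-q->8 8-p->3
2. fire R1 via {0↦2, 1↦7, 2↦8, 3↦3}  →  V:3 E:2  edges: 1-p->0 3-p->3
3. fire R2 via {0↦3, 1↦1}  →  V:3 E:1  edges: 1-p->0
normal form: no rule applies after step 3
NF nodes: {0:B, 1:C, 3:A}

Answer: 3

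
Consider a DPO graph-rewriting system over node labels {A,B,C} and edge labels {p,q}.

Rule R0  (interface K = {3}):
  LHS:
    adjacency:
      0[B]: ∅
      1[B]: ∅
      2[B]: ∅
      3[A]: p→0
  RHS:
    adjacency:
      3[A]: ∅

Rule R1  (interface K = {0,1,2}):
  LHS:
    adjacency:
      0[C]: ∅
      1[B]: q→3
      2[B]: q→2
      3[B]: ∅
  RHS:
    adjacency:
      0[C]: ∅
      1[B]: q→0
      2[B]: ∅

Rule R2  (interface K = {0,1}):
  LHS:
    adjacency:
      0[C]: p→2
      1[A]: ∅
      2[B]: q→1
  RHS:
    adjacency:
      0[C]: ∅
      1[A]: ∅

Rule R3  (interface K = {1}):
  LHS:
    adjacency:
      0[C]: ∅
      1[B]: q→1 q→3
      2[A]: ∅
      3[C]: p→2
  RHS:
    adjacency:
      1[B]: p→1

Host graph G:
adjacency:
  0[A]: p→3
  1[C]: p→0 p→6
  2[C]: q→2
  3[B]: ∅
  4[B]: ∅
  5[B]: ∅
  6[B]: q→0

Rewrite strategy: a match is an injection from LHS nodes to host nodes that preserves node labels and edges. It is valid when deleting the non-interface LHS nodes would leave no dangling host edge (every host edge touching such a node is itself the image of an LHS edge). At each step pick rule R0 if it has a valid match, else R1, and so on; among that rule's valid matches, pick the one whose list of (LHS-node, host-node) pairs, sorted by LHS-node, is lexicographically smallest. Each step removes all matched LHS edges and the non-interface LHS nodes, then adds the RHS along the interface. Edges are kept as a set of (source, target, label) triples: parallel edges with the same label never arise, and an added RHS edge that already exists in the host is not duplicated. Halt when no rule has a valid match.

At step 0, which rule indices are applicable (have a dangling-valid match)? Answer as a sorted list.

Answer: [R0,R2]

Steps:
R0: 2 valid matches — {0↦3, 1↦4, 2↦5, 3↦0}, {0↦3, 1↦5, 2↦4, 3↦0}
R1: no valid match — LHS pattern not found
R2: 1 valid match — {0↦1, 1↦0, 2↦6}
R3: no valid match — LHS pattern not found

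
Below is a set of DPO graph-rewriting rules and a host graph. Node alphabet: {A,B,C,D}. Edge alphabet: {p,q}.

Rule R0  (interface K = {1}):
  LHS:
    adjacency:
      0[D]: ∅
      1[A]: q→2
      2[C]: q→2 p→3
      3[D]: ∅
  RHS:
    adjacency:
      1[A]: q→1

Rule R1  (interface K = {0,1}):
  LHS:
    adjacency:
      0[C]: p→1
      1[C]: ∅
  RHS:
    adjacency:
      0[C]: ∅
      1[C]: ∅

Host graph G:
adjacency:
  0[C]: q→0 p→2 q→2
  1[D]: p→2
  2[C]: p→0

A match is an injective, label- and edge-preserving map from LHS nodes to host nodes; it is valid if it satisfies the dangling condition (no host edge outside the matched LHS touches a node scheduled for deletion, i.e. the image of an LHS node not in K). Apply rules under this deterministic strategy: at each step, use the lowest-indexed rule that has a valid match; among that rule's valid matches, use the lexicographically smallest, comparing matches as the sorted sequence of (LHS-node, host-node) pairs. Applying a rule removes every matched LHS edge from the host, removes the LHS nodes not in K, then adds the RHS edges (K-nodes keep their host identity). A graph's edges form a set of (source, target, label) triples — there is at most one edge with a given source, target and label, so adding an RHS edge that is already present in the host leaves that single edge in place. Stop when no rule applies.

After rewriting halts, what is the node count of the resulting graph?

Answer: 3

Rewrite trace:
initial: |V|=3 |E|=5  E = 0-q->0 0-p->2 0-q->2 1-p->2 2-p->0
step 1: apply R1 at {0↦0, 1↦2}  → |V|=3 |E|=4  E = 0-q->0 0-q->2 1-p->2 2-p->0
step 2: apply R1 at {0↦2, 1↦0}  → |V|=3 |E|=3  E = 0-q->0 0-q->2 1-p->2
halt: no rule applies after step 2
NF nodes: {0:C, 1:D, 2:C}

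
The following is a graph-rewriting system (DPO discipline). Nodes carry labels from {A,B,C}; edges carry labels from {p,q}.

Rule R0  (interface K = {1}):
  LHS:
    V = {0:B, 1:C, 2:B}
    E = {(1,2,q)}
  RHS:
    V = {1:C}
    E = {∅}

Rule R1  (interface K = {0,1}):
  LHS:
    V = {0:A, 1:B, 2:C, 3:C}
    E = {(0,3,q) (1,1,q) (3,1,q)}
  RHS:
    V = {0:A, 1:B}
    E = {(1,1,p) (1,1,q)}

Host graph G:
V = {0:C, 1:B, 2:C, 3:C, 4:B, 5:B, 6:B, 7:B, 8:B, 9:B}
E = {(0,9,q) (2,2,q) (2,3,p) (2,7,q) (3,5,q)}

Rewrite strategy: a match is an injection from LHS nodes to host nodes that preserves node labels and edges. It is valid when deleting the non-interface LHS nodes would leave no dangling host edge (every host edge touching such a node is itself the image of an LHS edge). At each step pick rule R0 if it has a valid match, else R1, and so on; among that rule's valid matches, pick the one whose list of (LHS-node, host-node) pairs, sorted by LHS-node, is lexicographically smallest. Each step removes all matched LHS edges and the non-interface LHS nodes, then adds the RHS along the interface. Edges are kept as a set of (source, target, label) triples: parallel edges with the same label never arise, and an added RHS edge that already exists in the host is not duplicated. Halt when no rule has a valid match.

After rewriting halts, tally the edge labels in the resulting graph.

initial: |V|=10 |E|=5  E = 0-q->9 2-q->2 2-p->3 2-q->7 3-q->5
step 1: apply R0 at {0↦1, 1↦0, 2↦9}  → |V|=8 |E|=4  E = 2-q->2 2-p->3 2-q->7 3-q->5
step 2: apply R0 at {0↦4, 1↦2, 2↦7}  → |V|=6 |E|=3  E = 2-q->2 2-p->3 3-q->5
step 3: apply R0 at {0↦6, 1↦3, 2↦5}  → |V|=4 |E|=2  E = 2-q->2 2-p->3
halt: no rule applies after step 3
NF edges: [(2, 2, 'q'), (2, 3, 'p')]

Answer: p:1 q:1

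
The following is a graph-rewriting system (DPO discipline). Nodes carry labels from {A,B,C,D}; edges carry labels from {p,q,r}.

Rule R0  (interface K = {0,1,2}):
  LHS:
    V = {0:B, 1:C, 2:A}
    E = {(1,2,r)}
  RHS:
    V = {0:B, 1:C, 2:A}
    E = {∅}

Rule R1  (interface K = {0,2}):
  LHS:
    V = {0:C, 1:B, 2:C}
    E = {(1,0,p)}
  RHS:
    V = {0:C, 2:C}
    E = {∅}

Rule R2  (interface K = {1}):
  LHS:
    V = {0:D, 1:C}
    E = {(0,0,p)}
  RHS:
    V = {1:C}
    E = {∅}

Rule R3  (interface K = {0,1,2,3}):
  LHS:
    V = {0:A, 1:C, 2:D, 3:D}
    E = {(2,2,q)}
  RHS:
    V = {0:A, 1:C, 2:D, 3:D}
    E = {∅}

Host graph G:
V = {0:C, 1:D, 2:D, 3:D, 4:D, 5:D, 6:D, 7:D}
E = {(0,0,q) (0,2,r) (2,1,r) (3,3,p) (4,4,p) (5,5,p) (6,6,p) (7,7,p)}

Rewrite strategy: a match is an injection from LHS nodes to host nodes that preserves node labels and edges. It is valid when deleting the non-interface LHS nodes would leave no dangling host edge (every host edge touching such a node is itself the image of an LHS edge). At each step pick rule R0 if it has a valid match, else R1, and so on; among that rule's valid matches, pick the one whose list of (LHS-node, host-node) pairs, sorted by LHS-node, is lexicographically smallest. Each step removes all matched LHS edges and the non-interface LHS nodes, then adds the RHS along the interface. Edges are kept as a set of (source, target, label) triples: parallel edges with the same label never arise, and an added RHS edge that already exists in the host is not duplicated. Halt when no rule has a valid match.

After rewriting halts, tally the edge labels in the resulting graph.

Answer: q:1 r:2

Steps:
[0] host  ⇒  8 nodes, 8 edges  {0-q->0 0-r->2 2-r->1 3-p->3 4-p->4 5-p->5 6-p->6 7-p->7}
[1] R2 @ {0↦3, 1↦0}  ⇒  7 nodes, 7 edges  {0-q->0 0-r->2 2-r->1 4-p->4 5-p->5 6-p->6 7-p->7}
[2] R2 @ {0↦4, 1↦0}  ⇒  6 nodes, 6 edges  {0-q->0 0-r->2 2-r->1 5-p->5 6-p->6 7-p->7}
[3] R2 @ {0↦5, 1↦0}  ⇒  5 nodes, 5 edges  {0-q->0 0-r->2 2-r->1 6-p->6 7-p->7}
[4] R2 @ {0↦6, 1↦0}  ⇒  4 nodes, 4 edges  {0-q->0 0-r->2 2-r->1 7-p->7}
[5] R2 @ {0↦7, 1↦0}  ⇒  3 nodes, 3 edges  {0-q->0 0-r->2 2-r->1}
normal form: no rule applies after step 5
NF edges: [(0, 0, 'q'), (0, 2, 'r'), (2, 1, 'r')]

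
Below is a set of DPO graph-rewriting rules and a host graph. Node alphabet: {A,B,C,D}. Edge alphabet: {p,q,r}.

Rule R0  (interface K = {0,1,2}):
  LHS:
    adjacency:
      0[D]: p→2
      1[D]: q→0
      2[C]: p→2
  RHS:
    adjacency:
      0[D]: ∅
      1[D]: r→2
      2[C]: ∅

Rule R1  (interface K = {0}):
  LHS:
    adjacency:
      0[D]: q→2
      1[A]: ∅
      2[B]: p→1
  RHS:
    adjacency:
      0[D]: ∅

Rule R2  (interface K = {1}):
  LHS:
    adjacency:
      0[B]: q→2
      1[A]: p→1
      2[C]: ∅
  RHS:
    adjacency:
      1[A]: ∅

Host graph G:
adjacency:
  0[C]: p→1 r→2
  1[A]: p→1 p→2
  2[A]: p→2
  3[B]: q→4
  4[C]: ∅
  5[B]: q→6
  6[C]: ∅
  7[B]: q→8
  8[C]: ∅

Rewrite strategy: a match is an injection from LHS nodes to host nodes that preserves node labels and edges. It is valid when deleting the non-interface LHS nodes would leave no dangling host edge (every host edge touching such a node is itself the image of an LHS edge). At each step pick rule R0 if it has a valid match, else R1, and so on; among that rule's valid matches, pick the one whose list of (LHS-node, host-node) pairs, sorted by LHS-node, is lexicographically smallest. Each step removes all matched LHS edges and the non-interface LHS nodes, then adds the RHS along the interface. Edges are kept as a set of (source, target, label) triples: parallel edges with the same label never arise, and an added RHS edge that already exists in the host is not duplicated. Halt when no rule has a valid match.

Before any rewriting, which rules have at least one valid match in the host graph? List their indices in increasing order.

Answer: [R2]

Rewrite trace:
R0: no valid match — LHS pattern not found
R1: no valid match — LHS pattern not found
R2: 6 valid matches — {0↦3, 1↦1, 2↦4}, {0↦3, 1↦2, 2↦4}, {0↦5, 1↦1, 2↦6} (+3 more)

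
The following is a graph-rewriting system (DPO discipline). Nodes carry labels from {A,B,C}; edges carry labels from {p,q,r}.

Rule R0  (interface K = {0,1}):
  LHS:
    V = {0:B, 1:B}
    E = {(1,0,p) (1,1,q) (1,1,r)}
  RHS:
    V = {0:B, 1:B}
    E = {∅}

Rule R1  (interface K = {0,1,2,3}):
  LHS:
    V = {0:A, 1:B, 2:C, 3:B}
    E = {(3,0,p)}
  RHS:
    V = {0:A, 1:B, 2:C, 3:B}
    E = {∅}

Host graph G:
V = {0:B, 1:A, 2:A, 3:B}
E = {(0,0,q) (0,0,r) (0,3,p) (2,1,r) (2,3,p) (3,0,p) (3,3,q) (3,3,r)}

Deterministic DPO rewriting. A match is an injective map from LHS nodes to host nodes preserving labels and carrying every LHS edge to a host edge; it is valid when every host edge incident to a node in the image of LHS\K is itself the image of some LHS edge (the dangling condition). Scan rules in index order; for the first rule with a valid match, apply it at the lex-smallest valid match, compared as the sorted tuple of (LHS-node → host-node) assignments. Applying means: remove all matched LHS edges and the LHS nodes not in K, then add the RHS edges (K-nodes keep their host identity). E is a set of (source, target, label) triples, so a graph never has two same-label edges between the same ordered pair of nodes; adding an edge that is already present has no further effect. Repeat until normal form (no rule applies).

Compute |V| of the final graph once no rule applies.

Answer: 4

Derivation:
initial: |V|=4 |E|=8  E = 0-q->0 0-r->0 0-p->3 2-r->1 2-p->3 3-p->0 3-q->3 3-r->3
step 1: apply R0 at {0↦0, 1↦3}  → |V|=4 |E|=5  E = 0-q->0 0-r->0 0-p->3 2-r->1 2-p->3
step 2: apply R0 at {0↦3, 1↦0}  → |V|=4 |E|=2  E = 2-r->1 2-p->3
normal form: no rule applies after step 2
NF nodes: {0:B, 1:A, 2:A, 3:B}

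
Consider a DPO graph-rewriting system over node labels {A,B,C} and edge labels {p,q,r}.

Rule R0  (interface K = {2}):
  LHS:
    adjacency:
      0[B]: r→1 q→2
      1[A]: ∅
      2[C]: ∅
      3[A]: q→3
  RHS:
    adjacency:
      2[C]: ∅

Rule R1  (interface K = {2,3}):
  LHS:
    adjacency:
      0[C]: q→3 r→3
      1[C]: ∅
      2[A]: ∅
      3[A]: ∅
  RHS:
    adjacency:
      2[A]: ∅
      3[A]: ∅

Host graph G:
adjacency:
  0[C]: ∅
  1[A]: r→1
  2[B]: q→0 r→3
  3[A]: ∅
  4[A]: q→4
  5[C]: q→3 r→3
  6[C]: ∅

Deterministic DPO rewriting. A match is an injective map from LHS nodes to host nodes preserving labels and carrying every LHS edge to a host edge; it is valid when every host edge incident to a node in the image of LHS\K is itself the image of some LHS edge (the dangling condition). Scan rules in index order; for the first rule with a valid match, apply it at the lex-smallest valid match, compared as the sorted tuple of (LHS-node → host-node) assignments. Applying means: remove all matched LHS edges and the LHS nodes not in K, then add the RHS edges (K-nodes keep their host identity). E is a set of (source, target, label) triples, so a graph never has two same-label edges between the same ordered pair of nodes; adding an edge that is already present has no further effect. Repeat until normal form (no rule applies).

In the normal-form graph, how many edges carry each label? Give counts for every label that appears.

[0] host  ⇒  7 nodes, 6 edges  {1-r->1 2-q->0 2-r->3 4-q->4 5-q->3 5-r->3}
[1] R1 @ {0↦5, 1↦6, 2↦1, 3↦3}  ⇒  5 nodes, 4 edges  {1-r->1 2-q->0 2-r->3 4-q->4}
[2] R0 @ {0↦2, 1↦3, 2↦0, 3↦4}  ⇒  2 nodes, 1 edges  {1-r->1}
normal form: no rule applies after step 2
NF edges: [(1, 1, 'r')]

Answer: r:1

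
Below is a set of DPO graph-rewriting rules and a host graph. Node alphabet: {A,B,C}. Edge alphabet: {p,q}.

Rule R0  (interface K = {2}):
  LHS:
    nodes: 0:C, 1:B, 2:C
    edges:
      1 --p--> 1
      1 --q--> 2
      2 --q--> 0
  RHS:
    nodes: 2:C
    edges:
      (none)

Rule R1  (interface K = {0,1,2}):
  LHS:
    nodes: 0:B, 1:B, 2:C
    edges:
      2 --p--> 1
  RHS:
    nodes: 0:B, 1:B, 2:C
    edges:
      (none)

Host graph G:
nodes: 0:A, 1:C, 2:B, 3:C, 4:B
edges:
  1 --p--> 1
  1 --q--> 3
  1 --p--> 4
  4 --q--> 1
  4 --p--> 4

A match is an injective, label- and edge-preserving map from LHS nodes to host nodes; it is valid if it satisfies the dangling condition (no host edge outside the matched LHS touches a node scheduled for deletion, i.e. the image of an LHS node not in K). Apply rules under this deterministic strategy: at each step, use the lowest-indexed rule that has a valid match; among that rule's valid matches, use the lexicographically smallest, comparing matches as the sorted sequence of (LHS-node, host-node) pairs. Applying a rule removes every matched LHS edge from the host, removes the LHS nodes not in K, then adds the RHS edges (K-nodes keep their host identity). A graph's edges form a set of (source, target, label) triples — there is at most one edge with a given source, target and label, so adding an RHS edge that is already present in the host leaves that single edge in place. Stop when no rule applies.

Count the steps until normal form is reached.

start.  V:5 E:5  edges: 1-p->1 1-q->3 1-p->4 4-q->1 4-p->4
1. fire R1 via {0↦2, 1↦4, 2↦1}  →  V:5 E:4  edges: 1-p->1 1-q->3 4-q->1 4-p->4
2. fire R0 via {0↦3, 1↦4, 2↦1}  →  V:3 E:1  edges: 1-p->1
halt: no rule applies after step 2

Answer: 2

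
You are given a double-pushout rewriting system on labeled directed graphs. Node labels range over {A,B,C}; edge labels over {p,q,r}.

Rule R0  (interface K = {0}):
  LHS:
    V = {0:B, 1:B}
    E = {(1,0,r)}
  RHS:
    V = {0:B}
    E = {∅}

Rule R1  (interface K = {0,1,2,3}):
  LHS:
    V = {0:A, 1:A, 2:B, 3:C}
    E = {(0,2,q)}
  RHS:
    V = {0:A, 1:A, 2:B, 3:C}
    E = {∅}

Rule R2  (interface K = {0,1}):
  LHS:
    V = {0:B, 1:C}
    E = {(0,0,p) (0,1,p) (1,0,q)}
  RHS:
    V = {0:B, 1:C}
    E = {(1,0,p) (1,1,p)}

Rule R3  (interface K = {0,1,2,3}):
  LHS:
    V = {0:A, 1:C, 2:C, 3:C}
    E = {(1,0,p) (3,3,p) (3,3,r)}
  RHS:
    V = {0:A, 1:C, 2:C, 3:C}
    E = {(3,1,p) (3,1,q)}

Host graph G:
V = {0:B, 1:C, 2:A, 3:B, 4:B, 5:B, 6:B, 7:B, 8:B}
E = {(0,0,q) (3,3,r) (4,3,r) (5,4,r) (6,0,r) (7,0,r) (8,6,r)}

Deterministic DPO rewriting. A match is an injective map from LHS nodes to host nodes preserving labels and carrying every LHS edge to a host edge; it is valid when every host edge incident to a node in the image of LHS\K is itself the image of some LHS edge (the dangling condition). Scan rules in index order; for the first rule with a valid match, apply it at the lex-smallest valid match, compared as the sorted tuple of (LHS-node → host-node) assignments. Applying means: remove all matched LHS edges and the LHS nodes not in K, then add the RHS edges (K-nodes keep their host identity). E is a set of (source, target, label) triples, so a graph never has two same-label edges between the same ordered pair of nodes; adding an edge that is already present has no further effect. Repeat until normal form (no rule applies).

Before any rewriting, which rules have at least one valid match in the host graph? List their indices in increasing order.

R0: 3 valid matches — {0↦0, 1↦7}, {0↦4, 1↦5}, {0↦6, 1↦8}
R1: no valid match — LHS pattern not found
R2: no valid match — LHS pattern not found
R3: no valid match — LHS pattern not found

Answer: [R0]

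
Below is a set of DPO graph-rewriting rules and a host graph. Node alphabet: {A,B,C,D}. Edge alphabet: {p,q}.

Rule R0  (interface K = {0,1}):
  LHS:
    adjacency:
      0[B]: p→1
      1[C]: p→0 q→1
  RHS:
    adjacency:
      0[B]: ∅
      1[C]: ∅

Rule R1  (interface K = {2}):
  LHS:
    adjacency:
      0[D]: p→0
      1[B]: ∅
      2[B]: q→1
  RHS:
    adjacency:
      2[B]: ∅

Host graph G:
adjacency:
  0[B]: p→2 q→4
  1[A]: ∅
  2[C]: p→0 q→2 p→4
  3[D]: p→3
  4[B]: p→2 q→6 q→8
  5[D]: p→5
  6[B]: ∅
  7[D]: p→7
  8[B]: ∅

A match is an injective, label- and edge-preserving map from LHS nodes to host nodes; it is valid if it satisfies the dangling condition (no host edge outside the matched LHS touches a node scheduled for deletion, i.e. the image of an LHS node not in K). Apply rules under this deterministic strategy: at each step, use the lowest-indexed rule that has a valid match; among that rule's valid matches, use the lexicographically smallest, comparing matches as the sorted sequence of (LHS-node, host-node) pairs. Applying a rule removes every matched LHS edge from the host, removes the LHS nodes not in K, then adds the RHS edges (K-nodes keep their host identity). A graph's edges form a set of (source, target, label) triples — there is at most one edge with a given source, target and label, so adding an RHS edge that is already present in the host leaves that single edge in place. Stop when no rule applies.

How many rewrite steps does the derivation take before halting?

[0] host  ⇒  9 nodes, 11 edges  {0-p->2 0-q->4 2-p->0 2-q->2 2-p->4 3-p->3 4-p->2 4-q->6 4-q->8 5-p->5 7-p->7}
[1] R0 @ {0↦0, 1↦2}  ⇒  9 nodes, 8 edges  {0-q->4 2-p->4 3-p->3 4-p->2 4-q->6 4-q->8 5-p->5 7-p->7}
[2] R1 @ {0↦3, 1↦6, 2↦4}  ⇒  7 nodes, 6 edges  {0-q->4 2-p->4 4-p->2 4-q->8 5-p->5 7-p->7}
[3] R1 @ {0↦5, 1↦8, 2↦4}  ⇒  5 nodes, 4 edges  {0-q->4 2-p->4 4-p->2 7-p->7}
final graph: no rule applies after step 3

Answer: 3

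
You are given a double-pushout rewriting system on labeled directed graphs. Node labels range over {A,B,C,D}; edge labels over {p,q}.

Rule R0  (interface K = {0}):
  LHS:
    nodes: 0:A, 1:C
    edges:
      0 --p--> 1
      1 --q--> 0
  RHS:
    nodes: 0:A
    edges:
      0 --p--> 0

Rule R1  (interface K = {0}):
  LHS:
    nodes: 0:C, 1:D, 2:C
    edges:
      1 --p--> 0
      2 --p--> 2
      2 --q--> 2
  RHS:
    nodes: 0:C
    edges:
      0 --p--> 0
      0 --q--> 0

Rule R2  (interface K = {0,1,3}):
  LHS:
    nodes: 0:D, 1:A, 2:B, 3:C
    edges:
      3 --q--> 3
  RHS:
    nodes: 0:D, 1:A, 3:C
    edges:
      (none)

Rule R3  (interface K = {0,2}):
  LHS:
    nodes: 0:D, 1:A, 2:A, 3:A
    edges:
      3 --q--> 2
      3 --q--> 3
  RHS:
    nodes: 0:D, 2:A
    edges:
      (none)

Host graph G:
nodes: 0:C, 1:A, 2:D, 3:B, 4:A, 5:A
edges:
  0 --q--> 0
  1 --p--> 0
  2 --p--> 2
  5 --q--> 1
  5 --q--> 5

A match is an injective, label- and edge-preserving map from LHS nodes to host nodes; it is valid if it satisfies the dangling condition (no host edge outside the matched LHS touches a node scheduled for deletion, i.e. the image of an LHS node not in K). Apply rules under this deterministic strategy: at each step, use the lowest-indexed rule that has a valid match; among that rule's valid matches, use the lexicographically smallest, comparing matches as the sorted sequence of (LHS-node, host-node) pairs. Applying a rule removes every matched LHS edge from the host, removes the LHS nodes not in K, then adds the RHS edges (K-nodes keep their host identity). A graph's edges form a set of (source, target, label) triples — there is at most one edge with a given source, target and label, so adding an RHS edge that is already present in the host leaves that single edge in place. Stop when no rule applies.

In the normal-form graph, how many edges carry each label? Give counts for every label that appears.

Answer: p:2

Steps:
initial: |V|=6 |E|=5  E = 0-q->0 1-p->0 2-p->2 5-q->1 5-q->5
step 1: apply R2 at {0↦2, 1↦1, 2↦3, 3↦0}  → |V|=5 |E|=4  E = 1-p->0 2-p->2 5-q->1 5-q->5
step 2: apply R3 at {0↦2, 1↦4, 2↦1, 3↦5}  → |V|=3 |E|=2  E = 1-p->0 2-p->2
final graph: no rule applies after step 2
NF edges: [(1, 0, 'p'), (2, 2, 'p')]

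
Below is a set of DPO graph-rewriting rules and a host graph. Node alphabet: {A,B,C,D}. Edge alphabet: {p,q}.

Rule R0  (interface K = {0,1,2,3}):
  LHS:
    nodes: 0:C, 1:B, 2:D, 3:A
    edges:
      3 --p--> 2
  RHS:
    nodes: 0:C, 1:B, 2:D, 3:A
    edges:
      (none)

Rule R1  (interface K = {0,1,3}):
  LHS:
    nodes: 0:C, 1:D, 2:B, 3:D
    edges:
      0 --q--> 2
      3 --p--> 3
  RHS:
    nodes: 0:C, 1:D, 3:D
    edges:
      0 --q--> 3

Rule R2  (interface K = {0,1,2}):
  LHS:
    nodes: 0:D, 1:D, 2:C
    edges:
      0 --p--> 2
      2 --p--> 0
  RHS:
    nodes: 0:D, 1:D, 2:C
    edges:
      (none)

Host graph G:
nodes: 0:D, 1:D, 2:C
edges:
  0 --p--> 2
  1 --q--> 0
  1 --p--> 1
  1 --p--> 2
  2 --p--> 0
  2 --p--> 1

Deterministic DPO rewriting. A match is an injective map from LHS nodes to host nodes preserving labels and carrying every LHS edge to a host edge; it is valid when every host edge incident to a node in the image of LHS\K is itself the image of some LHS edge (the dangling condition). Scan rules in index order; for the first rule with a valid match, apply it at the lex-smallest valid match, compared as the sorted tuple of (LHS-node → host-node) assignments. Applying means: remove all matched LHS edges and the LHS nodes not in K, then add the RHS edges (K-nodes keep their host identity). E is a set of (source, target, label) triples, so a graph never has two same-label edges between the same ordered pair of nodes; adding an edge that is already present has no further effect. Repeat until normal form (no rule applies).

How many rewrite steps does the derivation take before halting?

[0] host  ⇒  3 nodes, 6 edges  {0-p->2 1-q->0 1-p->1 1-p->2 2-p->0 2-p->1}
[1] R2 @ {0↦0, 1↦1, 2↦2}  ⇒  3 nodes, 4 edges  {1-q->0 1-p->1 1-p->2 2-p->1}
[2] R2 @ {0↦1, 1↦0, 2↦2}  ⇒  3 nodes, 2 edges  {1-q->0 1-p->1}
halt: no rule applies after step 2

Answer: 2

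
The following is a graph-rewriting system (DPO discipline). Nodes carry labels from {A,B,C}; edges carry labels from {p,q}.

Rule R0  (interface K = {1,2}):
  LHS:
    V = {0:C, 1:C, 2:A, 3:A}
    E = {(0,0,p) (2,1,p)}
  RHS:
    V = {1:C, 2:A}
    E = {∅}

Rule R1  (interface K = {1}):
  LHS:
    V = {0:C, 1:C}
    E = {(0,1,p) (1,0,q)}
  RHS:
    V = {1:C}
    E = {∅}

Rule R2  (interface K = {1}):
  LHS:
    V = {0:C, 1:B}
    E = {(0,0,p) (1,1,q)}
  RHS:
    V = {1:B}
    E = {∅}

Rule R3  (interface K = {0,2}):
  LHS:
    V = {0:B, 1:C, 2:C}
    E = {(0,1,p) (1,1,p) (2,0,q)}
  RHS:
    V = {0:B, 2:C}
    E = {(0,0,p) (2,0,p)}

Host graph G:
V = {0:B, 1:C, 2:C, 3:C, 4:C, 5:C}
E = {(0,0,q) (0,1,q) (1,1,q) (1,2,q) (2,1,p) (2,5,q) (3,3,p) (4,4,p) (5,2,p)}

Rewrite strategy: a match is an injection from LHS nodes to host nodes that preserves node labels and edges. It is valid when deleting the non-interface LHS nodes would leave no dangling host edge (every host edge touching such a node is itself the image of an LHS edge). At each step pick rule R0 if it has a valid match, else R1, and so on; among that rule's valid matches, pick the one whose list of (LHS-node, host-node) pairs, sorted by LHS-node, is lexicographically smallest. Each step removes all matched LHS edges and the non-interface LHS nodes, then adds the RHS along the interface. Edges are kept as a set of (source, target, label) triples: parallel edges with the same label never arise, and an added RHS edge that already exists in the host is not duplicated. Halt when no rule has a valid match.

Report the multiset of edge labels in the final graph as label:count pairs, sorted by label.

start.  V:6 E:9  edges: 0-q->0 0-q->1 1-q->1 1-q->2 2-p->1 2-q->5 3-p->3 4-p->4 5-p->2
1. fire R1 via {0↦5, 1↦2}  →  V:5 E:7  edges: 0-q->0 0-q->1 1-q->1 1-q->2 2-p->1 3-p->3 4-p->4
2. fire R1 via {0↦2, 1↦1}  →  V:4 E:5  edges: 0-q->0 0-q->1 1-q->1 3-p->3 4-p->4
3. fire R2 via {0↦3, 1↦0}  →  V:3 E:3  edges: 0-q->1 1-q->1 4-p->4
normal form: no rule applies after step 3
NF edges: [(0, 1, 'q'), (1, 1, 'q'), (4, 4, 'p')]

Answer: p:1 q:2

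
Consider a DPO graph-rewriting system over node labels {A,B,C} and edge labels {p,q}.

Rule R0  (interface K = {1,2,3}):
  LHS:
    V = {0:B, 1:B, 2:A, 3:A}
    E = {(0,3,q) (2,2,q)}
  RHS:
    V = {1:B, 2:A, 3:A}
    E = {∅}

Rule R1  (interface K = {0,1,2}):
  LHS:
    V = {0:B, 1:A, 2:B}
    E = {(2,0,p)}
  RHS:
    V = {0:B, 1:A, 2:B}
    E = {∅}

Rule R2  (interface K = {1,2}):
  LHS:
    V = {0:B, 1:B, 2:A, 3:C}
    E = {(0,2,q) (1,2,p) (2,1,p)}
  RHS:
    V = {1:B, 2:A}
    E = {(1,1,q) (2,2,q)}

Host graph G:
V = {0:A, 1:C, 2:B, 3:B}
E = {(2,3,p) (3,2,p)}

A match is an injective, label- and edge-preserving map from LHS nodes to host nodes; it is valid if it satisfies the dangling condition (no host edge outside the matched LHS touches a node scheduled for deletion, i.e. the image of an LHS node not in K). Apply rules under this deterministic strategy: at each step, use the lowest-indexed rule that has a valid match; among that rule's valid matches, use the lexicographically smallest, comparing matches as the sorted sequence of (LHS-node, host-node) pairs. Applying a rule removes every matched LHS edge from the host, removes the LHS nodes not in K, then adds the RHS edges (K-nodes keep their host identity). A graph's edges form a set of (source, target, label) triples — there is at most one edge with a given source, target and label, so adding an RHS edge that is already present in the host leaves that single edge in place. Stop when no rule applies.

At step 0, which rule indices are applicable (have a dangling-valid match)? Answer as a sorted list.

R0: no valid match — LHS pattern not found
R1: 2 valid matches — {0↦2, 1↦0, 2↦3}, {0↦3, 1↦0, 2↦2}
R2: no valid match — LHS pattern not found

Answer: [R1]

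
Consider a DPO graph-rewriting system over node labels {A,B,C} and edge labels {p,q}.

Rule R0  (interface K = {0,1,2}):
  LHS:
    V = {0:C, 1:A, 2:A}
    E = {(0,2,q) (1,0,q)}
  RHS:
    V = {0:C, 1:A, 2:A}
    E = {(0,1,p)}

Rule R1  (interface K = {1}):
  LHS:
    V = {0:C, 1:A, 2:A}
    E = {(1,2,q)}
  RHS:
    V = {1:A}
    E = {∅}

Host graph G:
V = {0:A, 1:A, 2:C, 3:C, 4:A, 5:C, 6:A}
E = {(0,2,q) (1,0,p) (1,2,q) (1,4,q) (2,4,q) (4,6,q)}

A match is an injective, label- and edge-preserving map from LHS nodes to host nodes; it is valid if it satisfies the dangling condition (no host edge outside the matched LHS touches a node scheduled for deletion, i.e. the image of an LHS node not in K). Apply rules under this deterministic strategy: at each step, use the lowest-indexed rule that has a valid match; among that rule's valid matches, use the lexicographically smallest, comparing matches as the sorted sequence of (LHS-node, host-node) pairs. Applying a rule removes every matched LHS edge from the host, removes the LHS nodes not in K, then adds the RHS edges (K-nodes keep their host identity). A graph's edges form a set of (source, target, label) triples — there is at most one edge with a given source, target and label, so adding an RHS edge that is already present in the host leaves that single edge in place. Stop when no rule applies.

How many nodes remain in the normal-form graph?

initial: |V|=7 |E|=6  E = 0-q->2 1-p->0 1-q->2 1-q->4 2-q->4 4-q->6
step 1: apply R0 at {0↦2, 1↦0, 2↦4}  → |V|=7 |E|=5  E = 1-p->0 1-q->2 1-q->4 2-p->0 4-q->6
step 2: apply R1 at {0↦3, 1↦4, 2↦6}  → |V|=5 |E|=4  E = 1-p->0 1-q->2 1-q->4 2-p->0
step 3: apply R1 at {0↦5, 1↦1, 2↦4}  → |V|=3 |E|=3  E = 1-p->0 1-q->2 2-p->0
halt: no rule applies after step 3
NF nodes: {0:A, 1:A, 2:C}

Answer: 3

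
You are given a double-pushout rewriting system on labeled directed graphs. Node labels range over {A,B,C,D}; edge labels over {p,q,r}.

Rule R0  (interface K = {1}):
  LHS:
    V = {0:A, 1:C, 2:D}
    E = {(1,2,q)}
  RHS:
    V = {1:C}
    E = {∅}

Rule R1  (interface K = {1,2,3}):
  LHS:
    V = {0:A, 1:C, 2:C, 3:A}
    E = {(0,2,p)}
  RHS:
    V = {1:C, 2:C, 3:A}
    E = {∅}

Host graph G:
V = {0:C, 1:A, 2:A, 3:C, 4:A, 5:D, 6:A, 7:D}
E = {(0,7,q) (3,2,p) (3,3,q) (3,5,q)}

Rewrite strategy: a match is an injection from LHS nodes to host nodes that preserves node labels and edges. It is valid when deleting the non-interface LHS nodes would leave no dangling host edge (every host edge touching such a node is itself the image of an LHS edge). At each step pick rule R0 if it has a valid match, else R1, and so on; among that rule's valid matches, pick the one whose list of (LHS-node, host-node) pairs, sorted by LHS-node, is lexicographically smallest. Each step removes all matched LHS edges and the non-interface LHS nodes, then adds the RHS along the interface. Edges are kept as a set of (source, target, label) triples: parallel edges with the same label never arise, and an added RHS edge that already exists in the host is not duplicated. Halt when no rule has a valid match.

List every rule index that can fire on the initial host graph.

R0: 6 valid matches — {0↦1, 1↦0, 2↦7}, {0↦1, 1↦3, 2↦5}, {0↦4, 1↦0, 2↦7} (+3 more)
R1: no valid match — LHS pattern not found

Answer: [R0]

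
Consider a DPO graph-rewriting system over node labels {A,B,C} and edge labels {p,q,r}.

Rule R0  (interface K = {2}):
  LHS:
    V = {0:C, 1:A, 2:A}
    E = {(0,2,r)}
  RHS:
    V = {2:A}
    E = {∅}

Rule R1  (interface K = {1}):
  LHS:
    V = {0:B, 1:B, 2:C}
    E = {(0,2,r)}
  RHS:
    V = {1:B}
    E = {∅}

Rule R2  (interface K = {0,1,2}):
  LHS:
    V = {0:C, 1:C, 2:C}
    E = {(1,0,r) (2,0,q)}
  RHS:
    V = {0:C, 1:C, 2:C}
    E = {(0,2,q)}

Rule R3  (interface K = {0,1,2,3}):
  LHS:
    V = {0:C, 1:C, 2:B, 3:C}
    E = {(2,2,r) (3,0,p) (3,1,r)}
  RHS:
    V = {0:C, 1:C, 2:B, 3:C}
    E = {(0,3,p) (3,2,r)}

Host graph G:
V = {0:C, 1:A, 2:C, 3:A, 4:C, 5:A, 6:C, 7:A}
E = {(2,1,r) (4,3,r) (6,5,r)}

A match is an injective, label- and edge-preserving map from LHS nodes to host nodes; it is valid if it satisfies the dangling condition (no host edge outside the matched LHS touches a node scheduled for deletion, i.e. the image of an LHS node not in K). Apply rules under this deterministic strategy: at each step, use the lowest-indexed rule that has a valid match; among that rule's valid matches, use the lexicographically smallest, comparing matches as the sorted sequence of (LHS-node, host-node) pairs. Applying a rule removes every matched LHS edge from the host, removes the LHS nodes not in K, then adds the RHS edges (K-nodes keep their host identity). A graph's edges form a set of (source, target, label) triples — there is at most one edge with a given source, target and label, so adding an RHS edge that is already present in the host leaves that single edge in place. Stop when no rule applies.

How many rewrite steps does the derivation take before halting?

[0] host  ⇒  8 nodes, 3 edges  {2-r->1 4-r->3 6-r->5}
[1] R0 @ {0↦2, 1↦7, 2↦1}  ⇒  6 nodes, 2 edges  {4-r->3 6-r->5}
[2] R0 @ {0↦4, 1↦1, 2↦3}  ⇒  4 nodes, 1 edges  {6-r->5}
[3] R0 @ {0↦6, 1↦3, 2↦5}  ⇒  2 nodes, 0 edges  {∅}
final graph: no rule applies after step 3

Answer: 3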